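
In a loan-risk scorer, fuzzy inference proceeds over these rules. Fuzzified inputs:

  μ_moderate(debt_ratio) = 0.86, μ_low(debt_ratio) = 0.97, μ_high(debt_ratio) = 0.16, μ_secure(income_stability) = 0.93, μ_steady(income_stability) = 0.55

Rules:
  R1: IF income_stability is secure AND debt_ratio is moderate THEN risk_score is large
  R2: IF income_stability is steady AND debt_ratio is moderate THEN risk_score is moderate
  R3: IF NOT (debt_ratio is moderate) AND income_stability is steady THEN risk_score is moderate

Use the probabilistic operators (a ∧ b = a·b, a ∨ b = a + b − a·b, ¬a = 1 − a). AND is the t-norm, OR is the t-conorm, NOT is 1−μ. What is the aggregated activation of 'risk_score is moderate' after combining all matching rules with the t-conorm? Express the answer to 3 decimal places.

0.514

R1: secure=0.93, moderate=0.86; AND[a·b] → w = 0.7998
R2: steady=0.55, moderate=0.86; AND[a·b] → w = 0.4730
R3: ¬moderate=1−0.86=0.14, steady=0.55; AND[a·b] → w = 0.0770
Rules with consequent 'moderate': {R2, R3} → strengths 0.4730, 0.0770
Aggregate via t-conorm [a + b − a·b]: 0.5136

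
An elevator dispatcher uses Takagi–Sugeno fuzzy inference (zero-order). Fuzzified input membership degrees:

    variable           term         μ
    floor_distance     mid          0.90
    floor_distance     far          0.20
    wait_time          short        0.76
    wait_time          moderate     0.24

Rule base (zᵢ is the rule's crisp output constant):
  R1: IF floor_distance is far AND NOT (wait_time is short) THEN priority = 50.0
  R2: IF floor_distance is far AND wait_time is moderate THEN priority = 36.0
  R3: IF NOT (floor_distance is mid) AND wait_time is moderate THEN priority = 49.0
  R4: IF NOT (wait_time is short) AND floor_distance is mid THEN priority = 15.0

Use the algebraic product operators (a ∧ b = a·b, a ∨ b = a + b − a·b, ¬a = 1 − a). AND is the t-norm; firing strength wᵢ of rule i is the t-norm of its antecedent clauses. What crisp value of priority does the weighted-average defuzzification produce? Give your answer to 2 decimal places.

R1 (z=50.0): far=0.20, ¬short=1−0.76=0.24; AND[a·b] → w = 0.0480
R2 (z=36.0): far=0.20, moderate=0.24; AND[a·b] → w = 0.0480
R3 (z=49.0): ¬mid=1−0.90=0.10, moderate=0.24; AND[a·b] → w = 0.0240
R4 (z=15.0): ¬short=1−0.76=0.24, mid=0.90; AND[a·b] → w = 0.2160
Weighted average = (0.0480·50.0 + 0.0480·36.0 + 0.0240·49.0 + 0.2160·15.0) / (0.0480 + 0.0480 + 0.0240 + 0.2160)
  = 8.5440 / 0.3360 = 25.43

25.43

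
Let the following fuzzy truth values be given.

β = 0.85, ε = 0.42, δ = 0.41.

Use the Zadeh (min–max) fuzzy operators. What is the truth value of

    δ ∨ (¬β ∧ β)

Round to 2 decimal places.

0.41

¬β = 1 − 0.85 = 0.15
¬β ∧ β = min(a, b) on (0.15, 0.85) = 0.15
δ ∨ (¬β ∧ β) = max(a, b) on (0.41, 0.15) = 0.41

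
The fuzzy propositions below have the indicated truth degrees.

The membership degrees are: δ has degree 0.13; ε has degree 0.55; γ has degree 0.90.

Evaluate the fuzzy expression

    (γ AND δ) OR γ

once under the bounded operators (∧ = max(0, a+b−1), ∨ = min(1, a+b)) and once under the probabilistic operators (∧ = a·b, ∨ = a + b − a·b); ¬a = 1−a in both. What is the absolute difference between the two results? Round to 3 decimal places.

Under bounded:
  γ AND δ = max(0, a+b−1) on (0.90, 0.13) = 0.03
  (γ AND δ) OR γ = min(1, a+b) on (0.03, 0.90) = 0.93
  → value = 0.9300
Under probabilistic:
  γ AND δ = a·b on (0.9000, 0.1300) = 0.1170
  (γ AND δ) OR γ = a + b − a·b on (0.1170, 0.9000) = 0.9117
  → value = 0.9117
|0.9300 − 0.9117| = 0.018

0.018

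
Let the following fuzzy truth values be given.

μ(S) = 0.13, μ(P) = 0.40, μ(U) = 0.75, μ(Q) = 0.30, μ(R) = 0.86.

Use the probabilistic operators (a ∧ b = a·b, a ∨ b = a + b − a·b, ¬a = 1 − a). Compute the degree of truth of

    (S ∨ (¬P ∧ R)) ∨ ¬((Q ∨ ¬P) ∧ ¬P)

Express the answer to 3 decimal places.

¬P = 1 − 0.4000 = 0.6000
¬P ∧ R = a·b on (0.6000, 0.8600) = 0.5160
S ∨ (¬P ∧ R) = a + b − a·b on (0.1300, 0.5160) = 0.5789
¬P = 1 − 0.4000 = 0.6000
Q ∨ ¬P = a + b − a·b on (0.3000, 0.6000) = 0.7200
¬P = 1 − 0.4000 = 0.6000
(Q ∨ ¬P) ∧ ¬P = a·b on (0.7200, 0.6000) = 0.4320
¬((Q ∨ ¬P) ∧ ¬P) = 1 − 0.4320 = 0.5680
(S ∨ (¬P ∧ R)) ∨ ¬((Q ∨ ¬P) ∧ ¬P) = a + b − a·b on (0.5789, 0.5680) = 0.8181

0.818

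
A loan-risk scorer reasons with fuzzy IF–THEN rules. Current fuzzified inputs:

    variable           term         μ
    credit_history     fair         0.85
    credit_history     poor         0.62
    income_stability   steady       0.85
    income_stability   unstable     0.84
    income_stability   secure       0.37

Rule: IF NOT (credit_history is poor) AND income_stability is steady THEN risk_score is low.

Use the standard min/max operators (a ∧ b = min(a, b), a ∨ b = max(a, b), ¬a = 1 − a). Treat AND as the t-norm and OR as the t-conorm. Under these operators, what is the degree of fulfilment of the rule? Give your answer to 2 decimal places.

firing strength: ¬poor=1−0.62=0.38, steady=0.85; AND[min(a, b)] → w = 0.38

0.38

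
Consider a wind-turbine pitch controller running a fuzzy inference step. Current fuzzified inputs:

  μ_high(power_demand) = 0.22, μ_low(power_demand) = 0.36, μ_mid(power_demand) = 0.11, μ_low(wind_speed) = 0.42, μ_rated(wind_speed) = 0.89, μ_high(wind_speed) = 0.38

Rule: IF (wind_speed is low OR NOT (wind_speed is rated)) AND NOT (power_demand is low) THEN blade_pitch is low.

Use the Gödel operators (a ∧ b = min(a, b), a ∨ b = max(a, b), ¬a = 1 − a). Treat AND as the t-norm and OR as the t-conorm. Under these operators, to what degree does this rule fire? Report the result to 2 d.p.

0.42

firing strength: (low=0.42 OR ¬rated=1−0.89=0.11) = 0.42; AND[min(a, b)] with ¬low=1−0.36=0.64 → w = 0.42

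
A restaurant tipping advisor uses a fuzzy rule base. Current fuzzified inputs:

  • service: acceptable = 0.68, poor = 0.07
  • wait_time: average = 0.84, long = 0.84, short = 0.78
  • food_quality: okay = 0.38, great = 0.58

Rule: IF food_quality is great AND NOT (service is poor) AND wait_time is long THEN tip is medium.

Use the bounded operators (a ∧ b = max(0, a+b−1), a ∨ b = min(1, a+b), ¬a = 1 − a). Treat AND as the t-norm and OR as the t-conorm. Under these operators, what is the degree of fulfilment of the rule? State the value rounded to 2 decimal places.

0.35

firing strength: great=0.58, ¬poor=1−0.07=0.93, long=0.84; AND[max(0, a+b−1)] → w = 0.35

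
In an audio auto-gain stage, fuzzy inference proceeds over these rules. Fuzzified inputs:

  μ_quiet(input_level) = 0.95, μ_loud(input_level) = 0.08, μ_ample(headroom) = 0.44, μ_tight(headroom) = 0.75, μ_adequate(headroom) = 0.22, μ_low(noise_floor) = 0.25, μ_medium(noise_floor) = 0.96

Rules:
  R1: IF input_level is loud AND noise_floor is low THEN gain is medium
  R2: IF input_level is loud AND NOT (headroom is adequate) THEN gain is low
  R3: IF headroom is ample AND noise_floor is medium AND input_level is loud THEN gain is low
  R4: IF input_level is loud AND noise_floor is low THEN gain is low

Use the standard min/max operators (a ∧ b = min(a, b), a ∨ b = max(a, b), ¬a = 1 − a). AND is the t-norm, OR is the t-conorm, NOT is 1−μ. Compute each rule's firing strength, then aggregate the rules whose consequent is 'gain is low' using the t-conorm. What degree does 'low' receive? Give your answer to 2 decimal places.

0.08

R1: loud=0.08, low=0.25; AND[min(a, b)] → w = 0.08
R2: loud=0.08, ¬adequate=1−0.22=0.78; AND[min(a, b)] → w = 0.08
R3: ample=0.44, medium=0.96, loud=0.08; AND[min(a, b)] → w = 0.08
R4: loud=0.08, low=0.25; AND[min(a, b)] → w = 0.08
Rules with consequent 'low': {R2, R3, R4} → strengths 0.08, 0.08, 0.08
Aggregate via t-conorm [max(a, b)]: 0.08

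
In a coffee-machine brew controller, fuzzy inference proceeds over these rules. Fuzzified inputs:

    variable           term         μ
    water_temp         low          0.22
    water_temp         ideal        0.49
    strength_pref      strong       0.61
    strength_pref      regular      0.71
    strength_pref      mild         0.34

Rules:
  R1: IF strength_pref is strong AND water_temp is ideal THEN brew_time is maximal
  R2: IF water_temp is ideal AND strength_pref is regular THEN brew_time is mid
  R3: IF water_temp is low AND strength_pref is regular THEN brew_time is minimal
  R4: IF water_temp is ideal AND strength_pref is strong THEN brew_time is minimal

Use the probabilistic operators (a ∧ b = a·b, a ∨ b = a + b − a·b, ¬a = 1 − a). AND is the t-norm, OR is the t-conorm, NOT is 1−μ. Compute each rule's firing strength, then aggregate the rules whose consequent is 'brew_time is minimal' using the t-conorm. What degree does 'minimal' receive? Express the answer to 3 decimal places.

R1: strong=0.61, ideal=0.49; AND[a·b] → w = 0.2989
R2: ideal=0.49, regular=0.71; AND[a·b] → w = 0.3479
R3: low=0.22, regular=0.71; AND[a·b] → w = 0.1562
R4: ideal=0.49, strong=0.61; AND[a·b] → w = 0.2989
Rules with consequent 'minimal': {R3, R4} → strengths 0.1562, 0.2989
Aggregate via t-conorm [a + b − a·b]: 0.4084

0.408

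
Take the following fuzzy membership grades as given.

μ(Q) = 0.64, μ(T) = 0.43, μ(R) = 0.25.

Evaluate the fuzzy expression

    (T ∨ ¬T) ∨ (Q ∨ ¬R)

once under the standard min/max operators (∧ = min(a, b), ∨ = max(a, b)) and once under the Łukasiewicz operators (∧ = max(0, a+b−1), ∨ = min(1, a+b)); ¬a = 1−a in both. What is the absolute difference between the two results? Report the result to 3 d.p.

Under standard min/max:
  ¬T = 1 − 0.43 = 0.57
  T ∨ ¬T = max(a, b) on (0.43, 0.57) = 0.57
  ¬R = 1 − 0.25 = 0.75
  Q ∨ ¬R = max(a, b) on (0.64, 0.75) = 0.75
  (T ∨ ¬T) ∨ (Q ∨ ¬R) = max(a, b) on (0.57, 0.75) = 0.75
  → value = 0.7500
Under Łukasiewicz:
  ¬T = 1 − 0.43 = 0.57
  T ∨ ¬T = min(1, a+b) on (0.43, 0.57) = 1.00
  ¬R = 1 − 0.25 = 0.75
  Q ∨ ¬R = min(1, a+b) on (0.64, 0.75) = 1.00
  (T ∨ ¬T) ∨ (Q ∨ ¬R) = min(1, a+b) on (1.00, 1.00) = 1.00
  → value = 1.0000
|0.7500 − 1.0000| = 0.250

0.250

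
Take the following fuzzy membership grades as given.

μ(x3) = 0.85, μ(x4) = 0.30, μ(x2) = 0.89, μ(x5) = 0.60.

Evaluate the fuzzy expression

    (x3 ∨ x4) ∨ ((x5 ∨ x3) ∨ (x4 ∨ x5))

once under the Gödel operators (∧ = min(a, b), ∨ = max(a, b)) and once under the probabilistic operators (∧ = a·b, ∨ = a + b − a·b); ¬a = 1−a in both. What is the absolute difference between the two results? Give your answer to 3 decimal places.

0.148

Under Gödel:
  x3 ∨ x4 = max(a, b) on (0.85, 0.30) = 0.85
  x5 ∨ x3 = max(a, b) on (0.60, 0.85) = 0.85
  x4 ∨ x5 = max(a, b) on (0.30, 0.60) = 0.60
  (x5 ∨ x3) ∨ (x4 ∨ x5) = max(a, b) on (0.85, 0.60) = 0.85
  (x3 ∨ x4) ∨ ((x5 ∨ x3) ∨ (x4 ∨ x5)) = max(a, b) on (0.85, 0.85) = 0.85
  → value = 0.8500
Under probabilistic:
  x3 ∨ x4 = a + b − a·b on (0.8500, 0.3000) = 0.8950
  x5 ∨ x3 = a + b − a·b on (0.6000, 0.8500) = 0.9400
  x4 ∨ x5 = a + b − a·b on (0.3000, 0.6000) = 0.7200
  (x5 ∨ x3) ∨ (x4 ∨ x5) = a + b − a·b on (0.9400, 0.7200) = 0.9832
  (x3 ∨ x4) ∨ ((x5 ∨ x3) ∨ (x4 ∨ x5)) = a + b − a·b on (0.8950, 0.9832) = 0.9982
  → value = 0.9982
|0.8500 − 0.9982| = 0.148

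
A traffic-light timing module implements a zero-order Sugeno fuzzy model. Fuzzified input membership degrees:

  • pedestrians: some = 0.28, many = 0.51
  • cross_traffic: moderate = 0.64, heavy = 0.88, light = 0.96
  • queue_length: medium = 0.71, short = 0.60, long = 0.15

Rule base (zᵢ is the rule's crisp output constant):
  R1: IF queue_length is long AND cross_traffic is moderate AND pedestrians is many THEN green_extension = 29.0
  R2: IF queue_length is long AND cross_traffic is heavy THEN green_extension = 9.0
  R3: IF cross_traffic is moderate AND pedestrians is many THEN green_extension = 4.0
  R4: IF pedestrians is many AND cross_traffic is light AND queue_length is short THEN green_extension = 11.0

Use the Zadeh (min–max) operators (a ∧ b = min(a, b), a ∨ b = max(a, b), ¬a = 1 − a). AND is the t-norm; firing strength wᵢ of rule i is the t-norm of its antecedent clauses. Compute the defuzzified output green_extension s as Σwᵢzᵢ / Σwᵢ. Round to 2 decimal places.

10.11

R1 (z=29.0): long=0.15, moderate=0.64, many=0.51; AND[min(a, b)] → w = 0.15
R2 (z=9.0): long=0.15, heavy=0.88; AND[min(a, b)] → w = 0.15
R3 (z=4.0): moderate=0.64, many=0.51; AND[min(a, b)] → w = 0.51
R4 (z=11.0): many=0.51, light=0.96, short=0.60; AND[min(a, b)] → w = 0.51
Weighted average = (0.15·29.0 + 0.15·9.0 + 0.51·4.0 + 0.51·11.0) / (0.15 + 0.15 + 0.51 + 0.51)
  = 13.3500 / 1.3200 = 10.11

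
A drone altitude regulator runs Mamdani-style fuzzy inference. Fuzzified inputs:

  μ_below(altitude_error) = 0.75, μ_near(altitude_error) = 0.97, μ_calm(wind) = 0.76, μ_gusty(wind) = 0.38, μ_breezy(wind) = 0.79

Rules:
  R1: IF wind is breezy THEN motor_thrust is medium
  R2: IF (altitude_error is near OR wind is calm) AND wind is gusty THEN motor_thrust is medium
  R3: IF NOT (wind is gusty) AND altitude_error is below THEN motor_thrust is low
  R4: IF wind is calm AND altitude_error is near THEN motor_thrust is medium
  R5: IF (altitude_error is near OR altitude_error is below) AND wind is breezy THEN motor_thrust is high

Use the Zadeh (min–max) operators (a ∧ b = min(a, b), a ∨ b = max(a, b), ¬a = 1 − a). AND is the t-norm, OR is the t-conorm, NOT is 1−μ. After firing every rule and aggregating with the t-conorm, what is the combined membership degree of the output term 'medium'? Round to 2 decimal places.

R1: breezy=0.79 → w = 0.79
R2: (near=0.97 OR calm=0.76) = 0.97; AND[min(a, b)] with gusty=0.38 → w = 0.38
R3: ¬gusty=1−0.38=0.62, below=0.75; AND[min(a, b)] → w = 0.62
R4: calm=0.76, near=0.97; AND[min(a, b)] → w = 0.76
R5: (near=0.97 OR below=0.75) = 0.97; AND[min(a, b)] with breezy=0.79 → w = 0.79
Rules with consequent 'medium': {R1, R2, R4} → strengths 0.79, 0.38, 0.76
Aggregate via t-conorm [max(a, b)]: 0.79

0.79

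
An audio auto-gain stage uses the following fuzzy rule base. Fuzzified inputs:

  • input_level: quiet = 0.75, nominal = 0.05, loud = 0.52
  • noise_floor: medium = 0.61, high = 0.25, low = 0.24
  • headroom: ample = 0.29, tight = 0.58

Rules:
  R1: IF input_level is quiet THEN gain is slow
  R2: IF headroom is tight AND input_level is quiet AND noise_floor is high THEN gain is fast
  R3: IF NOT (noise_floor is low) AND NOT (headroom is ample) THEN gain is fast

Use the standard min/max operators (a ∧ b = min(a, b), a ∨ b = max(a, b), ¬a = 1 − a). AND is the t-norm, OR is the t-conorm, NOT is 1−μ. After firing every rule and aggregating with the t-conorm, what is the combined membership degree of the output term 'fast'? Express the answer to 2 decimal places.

0.71

R1: quiet=0.75 → w = 0.75
R2: tight=0.58, quiet=0.75, high=0.25; AND[min(a, b)] → w = 0.25
R3: ¬low=1−0.24=0.76, ¬ample=1−0.29=0.71; AND[min(a, b)] → w = 0.71
Rules with consequent 'fast': {R2, R3} → strengths 0.25, 0.71
Aggregate via t-conorm [max(a, b)]: 0.71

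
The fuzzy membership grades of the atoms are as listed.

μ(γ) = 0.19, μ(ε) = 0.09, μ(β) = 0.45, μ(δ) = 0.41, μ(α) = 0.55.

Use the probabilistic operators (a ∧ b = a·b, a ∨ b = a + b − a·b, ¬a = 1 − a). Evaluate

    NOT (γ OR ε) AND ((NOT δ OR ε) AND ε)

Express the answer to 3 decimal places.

0.042

γ OR ε = a + b − a·b on (0.1900, 0.0900) = 0.2629
NOT (γ OR ε) = 1 − 0.2629 = 0.7371
NOT δ = 1 − 0.4100 = 0.5900
NOT δ OR ε = a + b − a·b on (0.5900, 0.0900) = 0.6269
(NOT δ OR ε) AND ε = a·b on (0.6269, 0.0900) = 0.0564
NOT (γ OR ε) AND ((NOT δ OR ε) AND ε) = a·b on (0.7371, 0.0564) = 0.0416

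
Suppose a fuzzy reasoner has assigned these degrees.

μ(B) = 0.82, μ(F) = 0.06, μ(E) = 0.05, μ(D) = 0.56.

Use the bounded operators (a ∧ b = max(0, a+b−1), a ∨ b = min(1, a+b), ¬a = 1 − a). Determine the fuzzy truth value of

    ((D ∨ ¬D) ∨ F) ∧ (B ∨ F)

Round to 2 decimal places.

¬D = 1 − 0.56 = 0.44
D ∨ ¬D = min(1, a+b) on (0.56, 0.44) = 1.00
(D ∨ ¬D) ∨ F = min(1, a+b) on (1.00, 0.06) = 1.00
B ∨ F = min(1, a+b) on (0.82, 0.06) = 0.88
((D ∨ ¬D) ∨ F) ∧ (B ∨ F) = max(0, a+b−1) on (1.00, 0.88) = 0.88

0.88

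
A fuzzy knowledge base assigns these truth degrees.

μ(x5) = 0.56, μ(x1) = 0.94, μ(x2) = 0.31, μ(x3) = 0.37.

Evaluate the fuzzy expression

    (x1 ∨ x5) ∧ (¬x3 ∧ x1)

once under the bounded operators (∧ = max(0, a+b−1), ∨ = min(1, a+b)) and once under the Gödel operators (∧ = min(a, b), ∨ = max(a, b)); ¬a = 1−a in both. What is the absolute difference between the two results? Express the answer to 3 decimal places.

Under bounded:
  x1 ∨ x5 = min(1, a+b) on (0.94, 0.56) = 1.00
  ¬x3 = 1 − 0.37 = 0.63
  ¬x3 ∧ x1 = max(0, a+b−1) on (0.63, 0.94) = 0.57
  (x1 ∨ x5) ∧ (¬x3 ∧ x1) = max(0, a+b−1) on (1.00, 0.57) = 0.57
  → value = 0.5700
Under Gödel:
  x1 ∨ x5 = max(a, b) on (0.94, 0.56) = 0.94
  ¬x3 = 1 − 0.37 = 0.63
  ¬x3 ∧ x1 = min(a, b) on (0.63, 0.94) = 0.63
  (x1 ∨ x5) ∧ (¬x3 ∧ x1) = min(a, b) on (0.94, 0.63) = 0.63
  → value = 0.6300
|0.5700 − 0.6300| = 0.060

0.060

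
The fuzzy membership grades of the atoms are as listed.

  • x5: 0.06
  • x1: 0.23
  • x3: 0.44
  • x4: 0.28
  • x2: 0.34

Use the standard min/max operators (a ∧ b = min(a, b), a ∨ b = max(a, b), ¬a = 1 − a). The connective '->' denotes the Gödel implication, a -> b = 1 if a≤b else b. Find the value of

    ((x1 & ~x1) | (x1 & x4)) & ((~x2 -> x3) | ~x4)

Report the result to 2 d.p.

0.23

~x1 = 1 − 0.23 = 0.77
x1 & ~x1 = min(a, b) on (0.23, 0.77) = 0.23
x1 & x4 = min(a, b) on (0.23, 0.28) = 0.23
(x1 & ~x1) | (x1 & x4) = max(a, b) on (0.23, 0.23) = 0.23
~x2 = 1 − 0.34 = 0.66
~x2 -> x3  [Gödel: 1 if a≤b else b] with a=0.66, b=0.44 → 0.44
~x4 = 1 − 0.28 = 0.72
(~x2 -> x3) | ~x4 = max(a, b) on (0.44, 0.72) = 0.72
((x1 & ~x1) | (x1 & x4)) & ((~x2 -> x3) | ~x4) = min(a, b) on (0.23, 0.72) = 0.23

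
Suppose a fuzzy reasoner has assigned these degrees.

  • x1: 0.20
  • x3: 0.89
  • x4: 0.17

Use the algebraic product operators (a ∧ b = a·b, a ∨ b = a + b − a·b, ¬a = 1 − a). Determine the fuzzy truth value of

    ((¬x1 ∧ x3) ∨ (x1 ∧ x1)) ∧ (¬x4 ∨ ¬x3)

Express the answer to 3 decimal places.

0.614

¬x1 = 1 − 0.2000 = 0.8000
¬x1 ∧ x3 = a·b on (0.8000, 0.8900) = 0.7120
x1 ∧ x1 = a·b on (0.2000, 0.2000) = 0.0400
(¬x1 ∧ x3) ∨ (x1 ∧ x1) = a + b − a·b on (0.7120, 0.0400) = 0.7235
¬x4 = 1 − 0.1700 = 0.8300
¬x3 = 1 − 0.8900 = 0.1100
¬x4 ∨ ¬x3 = a + b − a·b on (0.8300, 0.1100) = 0.8487
((¬x1 ∧ x3) ∨ (x1 ∧ x1)) ∧ (¬x4 ∨ ¬x3) = a·b on (0.7235, 0.8487) = 0.6141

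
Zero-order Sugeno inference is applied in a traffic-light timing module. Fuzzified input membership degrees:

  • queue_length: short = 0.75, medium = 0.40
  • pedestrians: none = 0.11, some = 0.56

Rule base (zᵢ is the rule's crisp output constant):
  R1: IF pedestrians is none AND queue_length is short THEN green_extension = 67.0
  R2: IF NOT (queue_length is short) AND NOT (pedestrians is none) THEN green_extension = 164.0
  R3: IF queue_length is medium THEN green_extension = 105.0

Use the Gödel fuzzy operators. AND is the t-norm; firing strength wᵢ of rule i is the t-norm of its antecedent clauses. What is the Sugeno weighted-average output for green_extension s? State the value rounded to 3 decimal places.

118.908

R1 (z=67.0): none=0.11, short=0.75; AND[min(a, b)] → w = 0.11
R2 (z=164.0): ¬short=1−0.75=0.25, ¬none=1−0.11=0.89; AND[min(a, b)] → w = 0.25
R3 (z=105.0): medium=0.40 → w = 0.40
Weighted average = (0.11·67.0 + 0.25·164.0 + 0.40·105.0) / (0.11 + 0.25 + 0.40)
  = 90.3700 / 0.7600 = 118.908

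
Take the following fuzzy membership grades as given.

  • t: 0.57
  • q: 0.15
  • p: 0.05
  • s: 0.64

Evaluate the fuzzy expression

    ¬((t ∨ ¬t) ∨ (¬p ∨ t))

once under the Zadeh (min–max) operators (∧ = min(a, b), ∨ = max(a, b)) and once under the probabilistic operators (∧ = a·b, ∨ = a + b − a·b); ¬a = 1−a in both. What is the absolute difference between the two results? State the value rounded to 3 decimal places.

0.045

Under Zadeh (min–max):
  ¬t = 1 − 0.57 = 0.43
  t ∨ ¬t = max(a, b) on (0.57, 0.43) = 0.57
  ¬p = 1 − 0.05 = 0.95
  ¬p ∨ t = max(a, b) on (0.95, 0.57) = 0.95
  (t ∨ ¬t) ∨ (¬p ∨ t) = max(a, b) on (0.57, 0.95) = 0.95
  ¬((t ∨ ¬t) ∨ (¬p ∨ t)) = 1 − 0.95 = 0.05
  → value = 0.0500
Under probabilistic:
  ¬t = 1 − 0.5700 = 0.4300
  t ∨ ¬t = a + b − a·b on (0.5700, 0.4300) = 0.7549
  ¬p = 1 − 0.0500 = 0.9500
  ¬p ∨ t = a + b − a·b on (0.9500, 0.5700) = 0.9785
  (t ∨ ¬t) ∨ (¬p ∨ t) = a + b − a·b on (0.7549, 0.9785) = 0.9947
  ¬((t ∨ ¬t) ∨ (¬p ∨ t)) = 1 − 0.9947 = 0.0053
  → value = 0.0053
|0.0500 − 0.0053| = 0.045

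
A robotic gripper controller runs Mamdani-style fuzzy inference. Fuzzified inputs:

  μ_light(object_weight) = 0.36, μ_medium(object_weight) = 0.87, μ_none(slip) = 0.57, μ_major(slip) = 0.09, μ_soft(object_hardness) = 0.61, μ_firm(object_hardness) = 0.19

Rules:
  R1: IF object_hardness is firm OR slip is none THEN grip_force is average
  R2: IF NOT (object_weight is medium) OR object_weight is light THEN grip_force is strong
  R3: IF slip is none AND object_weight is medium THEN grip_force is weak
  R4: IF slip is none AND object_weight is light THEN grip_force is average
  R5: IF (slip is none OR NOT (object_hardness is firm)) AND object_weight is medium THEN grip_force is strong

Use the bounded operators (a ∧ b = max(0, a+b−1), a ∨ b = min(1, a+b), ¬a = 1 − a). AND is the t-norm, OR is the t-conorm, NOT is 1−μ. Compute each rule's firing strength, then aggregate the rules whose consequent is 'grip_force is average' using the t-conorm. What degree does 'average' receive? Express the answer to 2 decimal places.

R1: firm=0.19, none=0.57; OR[min(1, a+b)] → w = 0.76
R2: ¬medium=1−0.87=0.13, light=0.36; OR[min(1, a+b)] → w = 0.49
R3: none=0.57, medium=0.87; AND[max(0, a+b−1)] → w = 0.44
R4: none=0.57, light=0.36; AND[max(0, a+b−1)] → w = 0.00
R5: (none=0.57 OR ¬firm=1−0.19=0.81) = 1.00; AND[max(0, a+b−1)] with medium=0.87 → w = 0.87
Rules with consequent 'average': {R1, R4} → strengths 0.76, 0.00
Aggregate via t-conorm [min(1, a+b)]: 0.76

0.76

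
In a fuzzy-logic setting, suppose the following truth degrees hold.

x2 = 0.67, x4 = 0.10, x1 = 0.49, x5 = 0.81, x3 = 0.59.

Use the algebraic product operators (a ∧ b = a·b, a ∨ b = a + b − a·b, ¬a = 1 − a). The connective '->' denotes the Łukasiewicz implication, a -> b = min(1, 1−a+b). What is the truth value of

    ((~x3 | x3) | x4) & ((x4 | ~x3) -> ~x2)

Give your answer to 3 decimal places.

~x3 = 1 − 0.5900 = 0.4100
~x3 | x3 = a + b − a·b on (0.4100, 0.5900) = 0.7581
(~x3 | x3) | x4 = a + b − a·b on (0.7581, 0.1000) = 0.7823
~x3 = 1 − 0.5900 = 0.4100
x4 | ~x3 = a + b − a·b on (0.1000, 0.4100) = 0.4690
~x2 = 1 − 0.6700 = 0.3300
(x4 | ~x3) -> ~x2  [Łukasiewicz: min(1, 1−a+b)] with a=0.4690, b=0.3300 → 0.8610
((~x3 | x3) | x4) & ((x4 | ~x3) -> ~x2) = a·b on (0.7823, 0.8610) = 0.6736

0.674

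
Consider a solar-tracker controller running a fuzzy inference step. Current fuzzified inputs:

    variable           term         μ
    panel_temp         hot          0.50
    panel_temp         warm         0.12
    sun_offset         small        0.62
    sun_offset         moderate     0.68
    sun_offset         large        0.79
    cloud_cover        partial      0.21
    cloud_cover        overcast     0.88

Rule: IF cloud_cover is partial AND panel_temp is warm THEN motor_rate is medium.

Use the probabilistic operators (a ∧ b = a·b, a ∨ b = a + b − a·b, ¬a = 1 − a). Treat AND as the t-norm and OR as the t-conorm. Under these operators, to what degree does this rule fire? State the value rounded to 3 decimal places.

firing strength: partial=0.21, warm=0.12; AND[a·b] → w = 0.0252

0.025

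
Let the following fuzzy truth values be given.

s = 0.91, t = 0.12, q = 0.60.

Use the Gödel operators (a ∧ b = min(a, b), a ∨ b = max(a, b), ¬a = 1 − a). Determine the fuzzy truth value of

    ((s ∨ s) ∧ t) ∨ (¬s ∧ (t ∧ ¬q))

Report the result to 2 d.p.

0.12

s ∨ s = max(a, b) on (0.91, 0.91) = 0.91
(s ∨ s) ∧ t = min(a, b) on (0.91, 0.12) = 0.12
¬s = 1 − 0.91 = 0.09
¬q = 1 − 0.60 = 0.40
t ∧ ¬q = min(a, b) on (0.12, 0.40) = 0.12
¬s ∧ (t ∧ ¬q) = min(a, b) on (0.09, 0.12) = 0.09
((s ∨ s) ∧ t) ∨ (¬s ∧ (t ∧ ¬q)) = max(a, b) on (0.12, 0.09) = 0.12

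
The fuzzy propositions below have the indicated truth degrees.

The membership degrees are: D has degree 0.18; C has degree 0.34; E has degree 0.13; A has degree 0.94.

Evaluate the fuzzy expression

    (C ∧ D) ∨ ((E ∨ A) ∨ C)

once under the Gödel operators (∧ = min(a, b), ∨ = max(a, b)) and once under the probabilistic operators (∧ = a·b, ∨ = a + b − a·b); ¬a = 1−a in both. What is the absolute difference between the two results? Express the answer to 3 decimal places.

Under Gödel:
  C ∧ D = min(a, b) on (0.34, 0.18) = 0.18
  E ∨ A = max(a, b) on (0.13, 0.94) = 0.94
  (E ∨ A) ∨ C = max(a, b) on (0.94, 0.34) = 0.94
  (C ∧ D) ∨ ((E ∨ A) ∨ C) = max(a, b) on (0.18, 0.94) = 0.94
  → value = 0.9400
Under probabilistic:
  C ∧ D = a·b on (0.3400, 0.1800) = 0.0612
  E ∨ A = a + b − a·b on (0.1300, 0.9400) = 0.9478
  (E ∨ A) ∨ C = a + b − a·b on (0.9478, 0.3400) = 0.9655
  (C ∧ D) ∨ ((E ∨ A) ∨ C) = a + b − a·b on (0.0612, 0.9655) = 0.9677
  → value = 0.9677
|0.9400 − 0.9677| = 0.028

0.028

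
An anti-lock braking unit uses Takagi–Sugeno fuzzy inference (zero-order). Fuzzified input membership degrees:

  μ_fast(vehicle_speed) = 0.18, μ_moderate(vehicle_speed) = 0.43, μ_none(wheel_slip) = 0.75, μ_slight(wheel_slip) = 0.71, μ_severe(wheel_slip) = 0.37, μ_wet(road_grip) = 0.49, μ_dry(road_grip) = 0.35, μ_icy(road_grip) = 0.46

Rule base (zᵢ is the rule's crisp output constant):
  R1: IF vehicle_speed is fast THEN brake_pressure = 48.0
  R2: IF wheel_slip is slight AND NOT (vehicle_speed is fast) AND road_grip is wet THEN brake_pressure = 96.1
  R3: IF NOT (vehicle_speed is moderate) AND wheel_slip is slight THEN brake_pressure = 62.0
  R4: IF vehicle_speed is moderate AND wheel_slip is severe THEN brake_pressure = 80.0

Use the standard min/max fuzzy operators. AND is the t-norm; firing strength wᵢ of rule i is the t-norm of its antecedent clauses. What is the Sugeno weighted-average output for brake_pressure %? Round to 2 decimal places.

R1 (z=48.0): fast=0.18 → w = 0.18
R2 (z=96.1): slight=0.71, ¬fast=1−0.18=0.82, wet=0.49; AND[min(a, b)] → w = 0.49
R3 (z=62.0): ¬moderate=1−0.43=0.57, slight=0.71; AND[min(a, b)] → w = 0.57
R4 (z=80.0): moderate=0.43, severe=0.37; AND[min(a, b)] → w = 0.37
Weighted average = (0.18·48.0 + 0.49·96.1 + 0.57·62.0 + 0.37·80.0) / (0.18 + 0.49 + 0.57 + 0.37)
  = 120.6690 / 1.6100 = 74.95

74.95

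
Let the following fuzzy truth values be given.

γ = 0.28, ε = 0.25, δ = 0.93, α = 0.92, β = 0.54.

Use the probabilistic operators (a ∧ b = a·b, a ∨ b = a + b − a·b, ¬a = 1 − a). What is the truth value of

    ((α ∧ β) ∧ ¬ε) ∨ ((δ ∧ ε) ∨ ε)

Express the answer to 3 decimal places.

0.639

α ∧ β = a·b on (0.9200, 0.5400) = 0.4968
¬ε = 1 − 0.2500 = 0.7500
(α ∧ β) ∧ ¬ε = a·b on (0.4968, 0.7500) = 0.3726
δ ∧ ε = a·b on (0.9300, 0.2500) = 0.2325
(δ ∧ ε) ∨ ε = a + b − a·b on (0.2325, 0.2500) = 0.4244
((α ∧ β) ∧ ¬ε) ∨ ((δ ∧ ε) ∨ ε) = a + b − a·b on (0.3726, 0.4244) = 0.6389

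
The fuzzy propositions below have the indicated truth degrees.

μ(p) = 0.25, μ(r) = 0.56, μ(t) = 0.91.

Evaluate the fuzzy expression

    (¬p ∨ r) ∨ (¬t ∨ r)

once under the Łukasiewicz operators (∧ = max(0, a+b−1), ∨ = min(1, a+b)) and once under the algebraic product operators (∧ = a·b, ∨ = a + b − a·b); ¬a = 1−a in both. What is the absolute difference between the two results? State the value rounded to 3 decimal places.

Under Łukasiewicz:
  ¬p = 1 − 0.25 = 0.75
  ¬p ∨ r = min(1, a+b) on (0.75, 0.56) = 1.00
  ¬t = 1 − 0.91 = 0.09
  ¬t ∨ r = min(1, a+b) on (0.09, 0.56) = 0.65
  (¬p ∨ r) ∨ (¬t ∨ r) = min(1, a+b) on (1.00, 0.65) = 1.00
  → value = 1.0000
Under algebraic product:
  ¬p = 1 − 0.2500 = 0.7500
  ¬p ∨ r = a + b − a·b on (0.7500, 0.5600) = 0.8900
  ¬t = 1 − 0.9100 = 0.0900
  ¬t ∨ r = a + b − a·b on (0.0900, 0.5600) = 0.5996
  (¬p ∨ r) ∨ (¬t ∨ r) = a + b − a·b on (0.8900, 0.5996) = 0.9560
  → value = 0.9560
|1.0000 − 0.9560| = 0.044

0.044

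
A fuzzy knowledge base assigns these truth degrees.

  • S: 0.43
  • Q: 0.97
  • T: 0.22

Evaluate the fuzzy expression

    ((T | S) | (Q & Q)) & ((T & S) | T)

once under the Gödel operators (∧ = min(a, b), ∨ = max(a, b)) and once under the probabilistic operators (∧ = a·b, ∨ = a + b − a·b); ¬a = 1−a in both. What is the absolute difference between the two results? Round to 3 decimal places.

0.066

Under Gödel:
  T | S = max(a, b) on (0.22, 0.43) = 0.43
  Q & Q = min(a, b) on (0.97, 0.97) = 0.97
  (T | S) | (Q & Q) = max(a, b) on (0.43, 0.97) = 0.97
  T & S = min(a, b) on (0.22, 0.43) = 0.22
  (T & S) | T = max(a, b) on (0.22, 0.22) = 0.22
  ((T | S) | (Q & Q)) & ((T & S) | T) = min(a, b) on (0.97, 0.22) = 0.22
  → value = 0.2200
Under probabilistic:
  T | S = a + b − a·b on (0.2200, 0.4300) = 0.5554
  Q & Q = a·b on (0.9700, 0.9700) = 0.9409
  (T | S) | (Q & Q) = a + b − a·b on (0.5554, 0.9409) = 0.9737
  T & S = a·b on (0.2200, 0.4300) = 0.0946
  (T & S) | T = a + b − a·b on (0.0946, 0.2200) = 0.2938
  ((T | S) | (Q & Q)) & ((T & S) | T) = a·b on (0.9737, 0.2938) = 0.2861
  → value = 0.2861
|0.2200 − 0.2861| = 0.066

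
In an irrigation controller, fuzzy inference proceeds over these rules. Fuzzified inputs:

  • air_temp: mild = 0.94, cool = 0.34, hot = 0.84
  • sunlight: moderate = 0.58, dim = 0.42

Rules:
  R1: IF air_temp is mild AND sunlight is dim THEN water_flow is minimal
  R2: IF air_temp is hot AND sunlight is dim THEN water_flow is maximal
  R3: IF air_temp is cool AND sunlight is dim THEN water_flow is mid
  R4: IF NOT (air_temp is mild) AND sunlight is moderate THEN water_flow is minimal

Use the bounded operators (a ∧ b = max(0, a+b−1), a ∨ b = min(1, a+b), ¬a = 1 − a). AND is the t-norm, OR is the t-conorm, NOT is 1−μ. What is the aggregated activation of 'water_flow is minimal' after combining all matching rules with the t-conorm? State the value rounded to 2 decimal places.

R1: mild=0.94, dim=0.42; AND[max(0, a+b−1)] → w = 0.36
R2: hot=0.84, dim=0.42; AND[max(0, a+b−1)] → w = 0.26
R3: cool=0.34, dim=0.42; AND[max(0, a+b−1)] → w = 0.00
R4: ¬mild=1−0.94=0.06, moderate=0.58; AND[max(0, a+b−1)] → w = 0.00
Rules with consequent 'minimal': {R1, R4} → strengths 0.36, 0.00
Aggregate via t-conorm [min(1, a+b)]: 0.36

0.36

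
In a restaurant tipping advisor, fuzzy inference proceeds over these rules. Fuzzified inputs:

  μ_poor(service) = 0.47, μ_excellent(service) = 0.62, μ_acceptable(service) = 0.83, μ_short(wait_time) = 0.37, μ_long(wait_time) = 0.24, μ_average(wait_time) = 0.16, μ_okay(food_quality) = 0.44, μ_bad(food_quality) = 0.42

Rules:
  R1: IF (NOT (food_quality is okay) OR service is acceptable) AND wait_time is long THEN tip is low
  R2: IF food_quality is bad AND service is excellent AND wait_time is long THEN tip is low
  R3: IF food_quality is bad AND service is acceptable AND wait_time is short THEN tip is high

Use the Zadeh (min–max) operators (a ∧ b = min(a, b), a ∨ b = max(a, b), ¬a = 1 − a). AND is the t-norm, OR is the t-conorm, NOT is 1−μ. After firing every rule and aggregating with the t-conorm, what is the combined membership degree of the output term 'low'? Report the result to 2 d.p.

0.24

R1: (¬okay=1−0.44=0.56 OR acceptable=0.83) = 0.83; AND[min(a, b)] with long=0.24 → w = 0.24
R2: bad=0.42, excellent=0.62, long=0.24; AND[min(a, b)] → w = 0.24
R3: bad=0.42, acceptable=0.83, short=0.37; AND[min(a, b)] → w = 0.37
Rules with consequent 'low': {R1, R2} → strengths 0.24, 0.24
Aggregate via t-conorm [max(a, b)]: 0.24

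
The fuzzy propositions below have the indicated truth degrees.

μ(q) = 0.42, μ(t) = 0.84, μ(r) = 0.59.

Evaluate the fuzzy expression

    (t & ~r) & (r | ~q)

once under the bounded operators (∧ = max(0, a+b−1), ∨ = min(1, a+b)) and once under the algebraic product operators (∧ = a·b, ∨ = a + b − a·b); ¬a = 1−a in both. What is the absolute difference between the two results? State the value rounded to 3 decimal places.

0.035

Under bounded:
  ~r = 1 − 0.59 = 0.41
  t & ~r = max(0, a+b−1) on (0.84, 0.41) = 0.25
  ~q = 1 − 0.42 = 0.58
  r | ~q = min(1, a+b) on (0.59, 0.58) = 1.00
  (t & ~r) & (r | ~q) = max(0, a+b−1) on (0.25, 1.00) = 0.25
  → value = 0.2500
Under algebraic product:
  ~r = 1 − 0.5900 = 0.4100
  t & ~r = a·b on (0.8400, 0.4100) = 0.3444
  ~q = 1 − 0.4200 = 0.5800
  r | ~q = a + b − a·b on (0.5900, 0.5800) = 0.8278
  (t & ~r) & (r | ~q) = a·b on (0.3444, 0.8278) = 0.2851
  → value = 0.2851
|0.2500 − 0.2851| = 0.035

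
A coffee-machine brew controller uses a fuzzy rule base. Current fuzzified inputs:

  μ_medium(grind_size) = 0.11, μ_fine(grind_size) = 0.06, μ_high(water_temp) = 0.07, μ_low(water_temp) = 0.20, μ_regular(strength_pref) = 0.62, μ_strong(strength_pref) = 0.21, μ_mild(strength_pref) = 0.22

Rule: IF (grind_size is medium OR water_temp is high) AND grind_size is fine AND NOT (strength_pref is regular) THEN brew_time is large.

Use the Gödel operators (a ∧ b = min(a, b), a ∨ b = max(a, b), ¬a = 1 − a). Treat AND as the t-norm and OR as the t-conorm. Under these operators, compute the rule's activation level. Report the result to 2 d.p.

0.06

firing strength: (medium=0.11 OR high=0.07) = 0.11; AND[min(a, b)] with fine=0.06, ¬regular=1−0.62=0.38 → w = 0.06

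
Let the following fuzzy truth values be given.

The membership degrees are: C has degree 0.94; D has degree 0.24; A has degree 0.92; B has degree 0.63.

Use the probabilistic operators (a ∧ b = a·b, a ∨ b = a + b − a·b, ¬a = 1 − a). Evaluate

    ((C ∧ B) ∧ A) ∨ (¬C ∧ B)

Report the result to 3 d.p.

C ∧ B = a·b on (0.9400, 0.6300) = 0.5922
(C ∧ B) ∧ A = a·b on (0.5922, 0.9200) = 0.5448
¬C = 1 − 0.9400 = 0.0600
¬C ∧ B = a·b on (0.0600, 0.6300) = 0.0378
((C ∧ B) ∧ A) ∨ (¬C ∧ B) = a + b − a·b on (0.5448, 0.0378) = 0.5620

0.562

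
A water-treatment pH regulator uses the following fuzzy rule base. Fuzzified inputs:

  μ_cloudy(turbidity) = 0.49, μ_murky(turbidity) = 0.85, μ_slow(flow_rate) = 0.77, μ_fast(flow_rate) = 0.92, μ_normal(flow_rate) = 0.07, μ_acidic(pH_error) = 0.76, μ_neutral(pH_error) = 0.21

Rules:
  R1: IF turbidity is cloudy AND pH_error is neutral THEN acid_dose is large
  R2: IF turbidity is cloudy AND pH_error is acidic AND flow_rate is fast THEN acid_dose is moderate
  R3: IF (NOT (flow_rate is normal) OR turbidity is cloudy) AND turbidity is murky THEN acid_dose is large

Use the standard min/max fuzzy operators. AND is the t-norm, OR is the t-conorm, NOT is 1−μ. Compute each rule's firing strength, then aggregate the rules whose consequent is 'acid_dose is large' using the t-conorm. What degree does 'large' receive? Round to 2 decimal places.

0.85

R1: cloudy=0.49, neutral=0.21; AND[min(a, b)] → w = 0.21
R2: cloudy=0.49, acidic=0.76, fast=0.92; AND[min(a, b)] → w = 0.49
R3: (¬normal=1−0.07=0.93 OR cloudy=0.49) = 0.93; AND[min(a, b)] with murky=0.85 → w = 0.85
Rules with consequent 'large': {R1, R3} → strengths 0.21, 0.85
Aggregate via t-conorm [max(a, b)]: 0.85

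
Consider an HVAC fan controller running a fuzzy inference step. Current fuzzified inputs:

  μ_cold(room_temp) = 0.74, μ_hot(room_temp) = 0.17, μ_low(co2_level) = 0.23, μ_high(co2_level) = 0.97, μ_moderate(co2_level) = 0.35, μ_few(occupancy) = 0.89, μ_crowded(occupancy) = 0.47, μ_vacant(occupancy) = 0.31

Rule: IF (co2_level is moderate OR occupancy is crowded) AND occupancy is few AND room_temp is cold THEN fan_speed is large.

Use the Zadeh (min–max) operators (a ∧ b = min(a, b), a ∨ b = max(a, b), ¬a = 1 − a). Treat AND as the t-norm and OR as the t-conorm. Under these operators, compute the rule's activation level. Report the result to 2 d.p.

0.47

firing strength: (moderate=0.35 OR crowded=0.47) = 0.47; AND[min(a, b)] with few=0.89, cold=0.74 → w = 0.47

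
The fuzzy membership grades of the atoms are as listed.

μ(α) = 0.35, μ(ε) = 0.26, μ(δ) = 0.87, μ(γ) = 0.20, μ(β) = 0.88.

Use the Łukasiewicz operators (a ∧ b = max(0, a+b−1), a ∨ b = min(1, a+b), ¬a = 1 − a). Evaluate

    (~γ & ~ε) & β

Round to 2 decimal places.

~γ = 1 − 0.20 = 0.80
~ε = 1 − 0.26 = 0.74
~γ & ~ε = max(0, a+b−1) on (0.80, 0.74) = 0.54
(~γ & ~ε) & β = max(0, a+b−1) on (0.54, 0.88) = 0.42

0.42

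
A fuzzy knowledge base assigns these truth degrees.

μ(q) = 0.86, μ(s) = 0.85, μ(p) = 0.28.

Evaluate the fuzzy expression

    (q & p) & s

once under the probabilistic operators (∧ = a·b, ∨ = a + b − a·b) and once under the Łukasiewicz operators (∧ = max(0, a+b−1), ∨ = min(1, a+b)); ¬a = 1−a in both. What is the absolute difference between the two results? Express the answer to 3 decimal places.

0.205

Under probabilistic:
  q & p = a·b on (0.8600, 0.2800) = 0.2408
  (q & p) & s = a·b on (0.2408, 0.8500) = 0.2047
  → value = 0.2047
Under Łukasiewicz:
  q & p = max(0, a+b−1) on (0.86, 0.28) = 0.14
  (q & p) & s = max(0, a+b−1) on (0.14, 0.85) = 0.00
  → value = 0.0000
|0.2047 − 0.0000| = 0.205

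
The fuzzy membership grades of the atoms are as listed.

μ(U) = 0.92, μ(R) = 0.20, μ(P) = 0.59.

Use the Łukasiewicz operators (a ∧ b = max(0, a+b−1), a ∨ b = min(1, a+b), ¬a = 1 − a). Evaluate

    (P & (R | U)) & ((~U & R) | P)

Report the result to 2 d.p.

0.18

R | U = min(1, a+b) on (0.20, 0.92) = 1.00
P & (R | U) = max(0, a+b−1) on (0.59, 1.00) = 0.59
~U = 1 − 0.92 = 0.08
~U & R = max(0, a+b−1) on (0.08, 0.20) = 0.00
(~U & R) | P = min(1, a+b) on (0.00, 0.59) = 0.59
(P & (R | U)) & ((~U & R) | P) = max(0, a+b−1) on (0.59, 0.59) = 0.18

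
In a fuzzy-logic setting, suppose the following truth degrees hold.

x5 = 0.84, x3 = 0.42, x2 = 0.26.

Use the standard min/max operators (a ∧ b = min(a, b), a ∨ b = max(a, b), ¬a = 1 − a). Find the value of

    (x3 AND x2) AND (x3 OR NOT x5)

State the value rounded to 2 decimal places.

x3 AND x2 = min(a, b) on (0.42, 0.26) = 0.26
NOT x5 = 1 − 0.84 = 0.16
x3 OR NOT x5 = max(a, b) on (0.42, 0.16) = 0.42
(x3 AND x2) AND (x3 OR NOT x5) = min(a, b) on (0.26, 0.42) = 0.26

0.26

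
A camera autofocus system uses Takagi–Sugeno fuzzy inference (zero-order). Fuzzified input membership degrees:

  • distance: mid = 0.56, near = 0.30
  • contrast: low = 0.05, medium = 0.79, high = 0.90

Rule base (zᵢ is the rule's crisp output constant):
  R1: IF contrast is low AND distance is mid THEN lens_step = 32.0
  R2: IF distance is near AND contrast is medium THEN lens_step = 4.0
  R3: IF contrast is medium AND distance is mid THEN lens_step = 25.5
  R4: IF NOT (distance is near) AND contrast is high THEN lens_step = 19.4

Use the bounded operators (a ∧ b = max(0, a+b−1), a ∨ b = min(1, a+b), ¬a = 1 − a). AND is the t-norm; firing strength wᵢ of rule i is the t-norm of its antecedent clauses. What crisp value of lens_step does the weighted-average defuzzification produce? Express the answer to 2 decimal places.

R1 (z=32.0): low=0.05, mid=0.56; AND[max(0, a+b−1)] → w = 0.00
R2 (z=4.0): near=0.30, medium=0.79; AND[max(0, a+b−1)] → w = 0.09
R3 (z=25.5): medium=0.79, mid=0.56; AND[max(0, a+b−1)] → w = 0.35
R4 (z=19.4): ¬near=1−0.30=0.70, high=0.90; AND[max(0, a+b−1)] → w = 0.60
Weighted average = (0.00·32.0 + 0.09·4.0 + 0.35·25.5 + 0.60·19.4) / (0.00 + 0.09 + 0.35 + 0.60)
  = 20.9250 / 1.0400 = 20.12

20.12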